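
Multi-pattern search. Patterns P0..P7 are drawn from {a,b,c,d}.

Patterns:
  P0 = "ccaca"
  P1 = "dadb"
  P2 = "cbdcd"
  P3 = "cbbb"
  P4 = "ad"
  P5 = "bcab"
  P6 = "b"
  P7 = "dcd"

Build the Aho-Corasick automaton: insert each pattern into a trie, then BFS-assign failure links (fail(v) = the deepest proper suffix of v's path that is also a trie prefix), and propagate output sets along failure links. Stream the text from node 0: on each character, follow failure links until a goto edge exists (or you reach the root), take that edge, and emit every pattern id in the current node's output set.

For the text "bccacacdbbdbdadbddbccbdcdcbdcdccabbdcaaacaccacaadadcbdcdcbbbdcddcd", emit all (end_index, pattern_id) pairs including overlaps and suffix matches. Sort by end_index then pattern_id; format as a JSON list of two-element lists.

Build automaton:
Trie (insert patterns):
  n0 'ε': a→16 b→18 c→1 d→6
  n1 'c': b→10 c→2
  n2 'cc': a→3
  n3 'cca': c→4
  n4 'ccac': a→5
  n5 'ccaca': ·  ←P0
  n6 'd': a→7 c→22
  n7 'da': d→8
  n8 'dad': b→9
  n9 'dadb': ·  ←P1
  n10 'cb': b→14 d→11
  n11 'cbd': c→12
  n12 'cbdc': d→13
  n13 'cbdcd': ·  ←P2
  n14 'cbb': b→15
  n15 'cbbb': ·  ←P3
  n16 'a': d→17
  n17 'ad': ·  ←P4
  n18 'b': c→19  ←P6
  n19 'bc': a→20
  n20 'bca': b→21
  n21 'bcab': ·  ←P5
  n22 'dc': d→23
  n23 'dcd': ·  ←P7

BFS fail/out derivation:
  fail(1) 'c': from fail(0)=0 chase 'c': 0 ⇒ 0;  out=∅∪out(0)=∅
  fail(6) 'd': from fail(0)=0 chase 'd': 0 ⇒ 0;  out=∅∪out(0)=∅
  fail(16) 'a': from fail(0)=0 chase 'a': 0 ⇒ 0;  out=∅∪out(0)=∅
  fail(18) 'b': from fail(0)=0 chase 'b': 0 ⇒ 0;  out={6}∪out(0)={6}
  fail(2) 'cc': from fail(1)=0 chase 'c': 0 ⇒ 1;  out=∅∪out(1)=∅
  fail(7) 'da': from fail(6)=0 chase 'a': 0 ⇒ 16;  out=∅∪out(16)=∅
  fail(10) 'cb': from fail(1)=0 chase 'b': 0 ⇒ 18;  out=∅∪out(18)={6}
  fail(17) 'ad': from fail(16)=0 chase 'd': 0 ⇒ 6;  out={4}∪out(6)={4}
  fail(19) 'bc': from fail(18)=0 chase 'c': 0 ⇒ 1;  out=∅∪out(1)=∅
  fail(22) 'dc': from fail(6)=0 chase 'c': 0 ⇒ 1;  out=∅∪out(1)=∅
  fail(3) 'cca': from fail(2)=1 chase 'a': 1→0 ⇒ 16;  out=∅∪out(16)=∅
  fail(8) 'dad': from fail(7)=16 chase 'd': 16 ⇒ 17;  out=∅∪out(17)={4}
  fail(11) 'cbd': from fail(10)=18 chase 'd': 18→0 ⇒ 6;  out=∅∪out(6)=∅
  fail(14) 'cbb': from fail(10)=18 chase 'b': 18→0 ⇒ 18;  out=∅∪out(18)={6}
  fail(20) 'bca': from fail(19)=1 chase 'a': 1→0 ⇒ 16;  out=∅∪out(16)=∅
  fail(23) 'dcd': from fail(22)=1 chase 'd': 1→0 ⇒ 6;  out={7}∪out(6)={7}
  fail(4) 'ccac': from fail(3)=16 chase 'c': 16→0 ⇒ 1;  out=∅∪out(1)=∅
  fail(9) 'dadb': from fail(8)=17 chase 'b': 17→6→0 ⇒ 18;  out={1}∪out(18)={1,6}
  fail(12) 'cbdc': from fail(11)=6 chase 'c': 6 ⇒ 22;  out=∅∪out(22)=∅
  fail(15) 'cbbb': from fail(14)=18 chase 'b': 18→0 ⇒ 18;  out={3}∪out(18)={3,6}
  fail(21) 'bcab': from fail(20)=16 chase 'b': 16→0 ⇒ 18;  out={5}∪out(18)={5,6}
  fail(5) 'ccaca': from fail(4)=1 chase 'a': 1→0 ⇒ 16;  out={0}∪out(16)={0}
  fail(13) 'cbdcd': from fail(12)=22 chase 'd': 22 ⇒ 23;  out={2}∪out(23)={2,7}

Text stream:
pos 0 'b': at 18  emit P6@[0:0]
pos 1 'c': at 19
pos 2 'c': at 2 (via fail)
pos 3 'a': at 3
pos 4 'c': at 4
pos 5 'a': at 5  emit P0@[1:5]
pos 6 'c': at 1 (via fail)
pos 7 'd': at 6 (via fail)
pos 8 'b': at 18 (via fail)  emit P6@[8:8]
pos 9 'b': at 18 (via fail)  emit P6@[9:9]
pos 10 'd': at 6 (via fail)
pos 11 'b': at 18 (via fail)  emit P6@[11:11]
pos 12 'd': at 6 (via fail)
pos 13 'a': at 7
pos 14 'd': at 8  emit P4@[13:14]
pos 15 'b': at 9  emit P1@[12:15],P6@[15:15]
pos 16 'd': at 6 (via fail)
pos 17 'd': at 6 (via fail)
pos 18 'b': at 18 (via fail)  emit P6@[18:18]
pos 19 'c': at 19
pos 20 'c': at 2 (via fail)
pos 21 'b': at 10 (via fail)  emit P6@[21:21]
pos 22 'd': at 11
pos 23 'c': at 12
pos 24 'd': at 13  emit P2@[20:24],P7@[22:24]
pos 25 'c': at 22 (via fail)
pos 26 'b': at 10 (via fail)  emit P6@[26:26]
pos 27 'd': at 11
pos 28 'c': at 12
pos 29 'd': at 13  emit P2@[25:29],P7@[27:29]
pos 30 'c': at 22 (via fail)
pos 31 'c': at 2 (via fail)
pos 32 'a': at 3
pos 33 'b': at 18 (via fail)  emit P6@[33:33]
pos 34 'b': at 18 (via fail)  emit P6@[34:34]
pos 35 'd': at 6 (via fail)
pos 36 'c': at 22
pos 37 'a': at 16 (via fail)
pos 38 'a': at 16 (via fail)
pos 39 'a': at 16 (via fail)
pos 40 'c': at 1 (via fail)
pos 41 'a': at 16 (via fail)
pos 42 'c': at 1 (via fail)
pos 43 'c': at 2
pos 44 'a': at 3
pos 45 'c': at 4
pos 46 'a': at 5  emit P0@[42:46]
pos 47 'a': at 16 (via fail)
pos 48 'd': at 17  emit P4@[47:48]
pos 49 'a': at 7 (via fail)
pos 50 'd': at 8  emit P4@[49:50]
pos 51 'c': at 22 (via fail)
pos 52 'b': at 10 (via fail)  emit P6@[52:52]
pos 53 'd': at 11
pos 54 'c': at 12
pos 55 'd': at 13  emit P2@[51:55],P7@[53:55]
pos 56 'c': at 22 (via fail)
pos 57 'b': at 10 (via fail)  emit P6@[57:57]
pos 58 'b': at 14  emit P6@[58:58]
pos 59 'b': at 15  emit P3@[56:59],P6@[59:59]
pos 60 'd': at 6 (via fail)
pos 61 'c': at 22
pos 62 'd': at 23  emit P7@[60:62]
pos 63 'd': at 6 (via fail)
pos 64 'c': at 22
pos 65 'd': at 23  emit P7@[63:65]

Matches: [[0,6],[5,0],[8,6],[9,6],[11,6],[14,4],[15,1],[15,6],[18,6],[21,6],[24,2],[24,7],[26,6],[29,2],[29,7],[33,6],[34,6],[46,0],[48,4],[50,4],[52,6],[55,2],[55,7],[57,6],[58,6],[59,3],[59,6],[62,7],[65,7]]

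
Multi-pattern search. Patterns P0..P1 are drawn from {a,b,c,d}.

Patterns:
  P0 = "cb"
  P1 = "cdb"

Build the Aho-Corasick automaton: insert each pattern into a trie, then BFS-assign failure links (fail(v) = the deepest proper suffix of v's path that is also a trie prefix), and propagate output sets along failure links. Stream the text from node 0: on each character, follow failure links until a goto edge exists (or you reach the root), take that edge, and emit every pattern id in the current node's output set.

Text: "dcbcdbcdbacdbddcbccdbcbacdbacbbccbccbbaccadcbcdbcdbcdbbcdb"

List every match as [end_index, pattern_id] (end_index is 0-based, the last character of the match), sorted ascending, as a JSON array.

Construct AC machine:
Trie nodes:
  n0 'ε': c→1
  n1 'c': b→2 d→3
  n2 'cb': ·  [P0 ends]
  n3 'cd': b→4
  n4 'cdb': ·  [P1 ends]

BFS fail/out derivation:
  n1('c'): parent n0 fail=0; on 'c' 0 → fail=0;  out ∅∪∅=∅
  n2('cb'): parent n1 fail=0; on 'b' 0 → fail=0;  out {0}∪∅={0}
  n3('cd'): parent n1 fail=0; on 'd' 0 → fail=0;  out ∅∪∅=∅
  n4('cdb'): parent n3 fail=0; on 'b' 0 → fail=0;  out {1}∪∅={1}

Scan:
[0] read 'd'  n0⇒n0
[1] read 'c'  n0⇒n1
[2] read 'b'  n1⇒n2  → match P0@[1:2]
[3] read 'c'  n2⇒n1 ·f
[4] read 'd'  n1⇒n3
[5] read 'b'  n3⇒n4  → match P1@[3:5]
[6] read 'c'  n4⇒n1 ·f
[7] read 'd'  n1⇒n3
[8] read 'b'  n3⇒n4  → match P1@[6:8]
[9] read 'a'  n4⇒n0 ·f
[10] read 'c'  n0⇒n1
[11] read 'd'  n1⇒n3
[12] read 'b'  n3⇒n4  → match P1@[10:12]
[13] read 'd'  n4⇒n0 ·f
[14] read 'd'  n0⇒n0
[15] read 'c'  n0⇒n1
[16] read 'b'  n1⇒n2  → match P0@[15:16]
[17] read 'c'  n2⇒n1 ·f
[18] read 'c'  n1⇒n1 ·f
[19] read 'd'  n1⇒n3
[20] read 'b'  n3⇒n4  → match P1@[18:20]
[21] read 'c'  n4⇒n1 ·f
[22] read 'b'  n1⇒n2  → match P0@[21:22]
[23] read 'a'  n2⇒n0 ·f
[24] read 'c'  n0⇒n1
[25] read 'd'  n1⇒n3
[26] read 'b'  n3⇒n4  → match P1@[24:26]
[27] read 'a'  n4⇒n0 ·f
[28] read 'c'  n0⇒n1
[29] read 'b'  n1⇒n2  → match P0@[28:29]
[30] read 'b'  n2⇒n0 ·f
[31] read 'c'  n0⇒n1
[32] read 'c'  n1⇒n1 ·f
[33] read 'b'  n1⇒n2  → match P0@[32:33]
[34] read 'c'  n2⇒n1 ·f
[35] read 'c'  n1⇒n1 ·f
[36] read 'b'  n1⇒n2  → match P0@[35:36]
[37] read 'b'  n2⇒n0 ·f
[38] read 'a'  n0⇒n0
[39] read 'c'  n0⇒n1
[40] read 'c'  n1⇒n1 ·f
[41] read 'a'  n1⇒n0 ·f
[42] read 'd'  n0⇒n0
[43] read 'c'  n0⇒n1
[44] read 'b'  n1⇒n2  → match P0@[43:44]
[45] read 'c'  n2⇒n1 ·f
[46] read 'd'  n1⇒n3
[47] read 'b'  n3⇒n4  → match P1@[45:47]
[48] read 'c'  n4⇒n1 ·f
[49] read 'd'  n1⇒n3
[50] read 'b'  n3⇒n4  → match P1@[48:50]
[51] read 'c'  n4⇒n1 ·f
[52] read 'd'  n1⇒n3
[53] read 'b'  n3⇒n4  → match P1@[51:53]
[54] read 'b'  n4⇒n0 ·f
[55] read 'c'  n0⇒n1
[56] read 'd'  n1⇒n3
[57] read 'b'  n3⇒n4  → match P1@[55:57]

Result: [[2,0],[5,1],[8,1],[12,1],[16,0],[20,1],[22,0],[26,1],[29,0],[33,0],[36,0],[44,0],[47,1],[50,1],[53,1],[57,1]]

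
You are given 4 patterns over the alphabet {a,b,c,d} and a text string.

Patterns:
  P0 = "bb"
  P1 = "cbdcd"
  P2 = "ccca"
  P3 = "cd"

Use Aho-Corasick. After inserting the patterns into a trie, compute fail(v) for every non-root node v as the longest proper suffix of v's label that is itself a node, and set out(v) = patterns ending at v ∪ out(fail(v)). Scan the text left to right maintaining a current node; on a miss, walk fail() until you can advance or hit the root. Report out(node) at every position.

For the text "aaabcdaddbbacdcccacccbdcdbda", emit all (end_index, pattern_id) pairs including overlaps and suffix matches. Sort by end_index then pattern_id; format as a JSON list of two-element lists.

Build:
Trie nodes:
  0='ε' goto b→1 c→3
  1='b' goto b→2
  2='bb' goto ·  ←P0
  3='c' goto b→4 c→8 d→11
  4='cb' goto d→5
  5='cbd' goto c→6
  6='cbdc' goto d→7
  7='cbdcd' goto ·  ←P1
  8='cc' goto c→9
  9='ccc' goto a→10
  10='ccca' goto ·  ←P2
  11='cd' goto ·  ←P3

Failure links (BFS by depth):
  n1('b'): parent n0 fail=0; on 'b' 0 → fail=0;  out ∅∪∅=∅
  n3('c'): parent n0 fail=0; on 'c' 0 → fail=0;  out ∅∪∅=∅
  n2('bb'): parent n1 fail=0; on 'b' 0 → fail=1;  out {0}∪∅={0}
  n4('cb'): parent n3 fail=0; on 'b' 0 → fail=1;  out ∅∪∅=∅
  n8('cc'): parent n3 fail=0; on 'c' 0 → fail=3;  out ∅∪∅=∅
  n11('cd'): parent n3 fail=0; on 'd' 0 → fail=0;  out {3}∪∅={3}
  n5('cbd'): parent n4 fail=1; on 'd' 1→0 → fail=0;  out ∅∪∅=∅
  n9('ccc'): parent n8 fail=3; on 'c' 3 → fail=8;  out ∅∪∅=∅
  n6('cbdc'): parent n5 fail=0; on 'c' 0 → fail=3;  out ∅∪∅=∅
  n10('ccca'): parent n9 fail=8; on 'a' 8→3→0 → fail=0;  out {2}∪∅={2}
  n7('cbdcd'): parent n6 fail=3; on 'd' 3 → fail=11;  out {1}∪{3}={1,3}

Run:
i=0 'a': node 0→0
i=1 'a': node 0→0
i=2 'a': node 0→0
i=3 'b': node 0→1
i=4 'c': node 1→3 (fail-walked)
i=5 'd': node 3→11  emit P3@[4:5]
i=6 'a': node 11→0 (fail-walked)
i=7 'd': node 0→0
i=8 'd': node 0→0
i=9 'b': node 0→1
i=10 'b': node 1→2  emit P0@[9:10]
i=11 'a': node 2→0 (fail-walked)
i=12 'c': node 0→3
i=13 'd': node 3→11  emit P3@[12:13]
i=14 'c': node 11→3 (fail-walked)
i=15 'c': node 3→8
i=16 'c': node 8→9
i=17 'a': node 9→10  emit P2@[14:17]
i=18 'c': node 10→3 (fail-walked)
i=19 'c': node 3→8
i=20 'c': node 8→9
i=21 'b': node 9→4 (fail-walked)
i=22 'd': node 4→5
i=23 'c': node 5→6
i=24 'd': node 6→7  emit P1@[20:24],P3@[23:24]
i=25 'b': node 7→1 (fail-walked)
i=26 'd': node 1→0 (fail-walked)
i=27 'a': node 0→0

Matches: [[5,3],[10,0],[13,3],[17,2],[24,1],[24,3]]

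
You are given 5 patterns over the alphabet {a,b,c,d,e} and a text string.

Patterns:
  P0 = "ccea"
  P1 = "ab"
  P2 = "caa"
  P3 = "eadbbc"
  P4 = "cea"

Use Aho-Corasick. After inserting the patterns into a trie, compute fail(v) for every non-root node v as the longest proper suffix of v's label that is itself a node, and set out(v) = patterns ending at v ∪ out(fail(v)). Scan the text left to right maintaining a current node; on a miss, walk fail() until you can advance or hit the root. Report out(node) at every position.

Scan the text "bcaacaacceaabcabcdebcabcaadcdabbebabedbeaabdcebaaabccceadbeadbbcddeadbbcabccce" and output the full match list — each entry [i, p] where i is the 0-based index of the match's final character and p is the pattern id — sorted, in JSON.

Build:
Trie (insert patterns):
  0='ε' goto a→5 c→1 e→9
  1='c' goto a→7 c→2 e→15
  2='cc' goto e→3
  3='cce' goto a→4
  4='ccea' goto ·  [P0 ends]
  5='a' goto b→6
  6='ab' goto ·  [P1 ends]
  7='ca' goto a→8
  8='caa' goto ·  [P2 ends]
  9='e' goto a→10
  10='ea' goto d→11
  11='ead' goto b→12
  12='eadb' goto b→13
  13='eadbb' goto c→14
  14='eadbbc' goto ·  [P3 ends]
  15='ce' goto a→16
  16='cea' goto ·  [P4 ends]

Failure links (BFS by depth):
  n1('c'): parent n0 fail=0; on 'c' 0 → fail=0;  out ∅∪∅=∅
  n5('a'): parent n0 fail=0; on 'a' 0 → fail=0;  out ∅∪∅=∅
  n9('e'): parent n0 fail=0; on 'e' 0 → fail=0;  out ∅∪∅=∅
  n2('cc'): parent n1 fail=0; on 'c' 0 → fail=1;  out ∅∪∅=∅
  n6('ab'): parent n5 fail=0; on 'b' 0 → fail=0;  out {1}∪∅={1}
  n7('ca'): parent n1 fail=0; on 'a' 0 → fail=5;  out ∅∪∅=∅
  n10('ea'): parent n9 fail=0; on 'a' 0 → fail=5;  out ∅∪∅=∅
  n15('ce'): parent n1 fail=0; on 'e' 0 → fail=9;  out ∅∪∅=∅
  n3('cce'): parent n2 fail=1; on 'e' 1 → fail=15;  out ∅∪∅=∅
  n8('caa'): parent n7 fail=5; on 'a' 5→0 → fail=5;  out {2}∪∅={2}
  n11('ead'): parent n10 fail=5; on 'd' 5→0 → fail=0;  out ∅∪∅=∅
  n16('cea'): parent n15 fail=9; on 'a' 9 → fail=10;  out {4}∪∅={4}
  n4('ccea'): parent n3 fail=15; on 'a' 15 → fail=16;  out {0}∪{4}={0,4}
  n12('eadb'): parent n11 fail=0; on 'b' 0 → fail=0;  out ∅∪∅=∅
  n13('eadbb'): parent n12 fail=0; on 'b' 0 → fail=0;  out ∅∪∅=∅
  n14('eadbbc'): parent n13 fail=0; on 'c' 0 → fail=1;  out {3}∪∅={3}

Text stream:
pos 0 'b': at 0
pos 1 'c': at 1
pos 2 'a': at 7
pos 3 'a': at 8  → match P2@[1:3]
pos 4 'c': at 1 ·f
pos 5 'a': at 7
pos 6 'a': at 8  → match P2@[4:6]
pos 7 'c': at 1 ·f
pos 8 'c': at 2
pos 9 'e': at 3
pos 10 'a': at 4  → match P0@[7:10],P4@[8:10]
pos 11 'a': at 5 ·f
pos 12 'b': at 6  → match P1@[11:12]
pos 13 'c': at 1 ·f
pos 14 'a': at 7
pos 15 'b': at 6 ·f  → match P1@[14:15]
pos 16 'c': at 1 ·f
pos 17 'd': at 0 ·f
pos 18 'e': at 9
pos 19 'b': at 0 ·f
pos 20 'c': at 1
pos 21 'a': at 7
pos 22 'b': at 6 ·f  → match P1@[21:22]
pos 23 'c': at 1 ·f
pos 24 'a': at 7
pos 25 'a': at 8  → match P2@[23:25]
pos 26 'd': at 0 ·f
pos 27 'c': at 1
pos 28 'd': at 0 ·f
pos 29 'a': at 5
pos 30 'b': at 6  → match P1@[29:30]
pos 31 'b': at 0 ·f
pos 32 'e': at 9
pos 33 'b': at 0 ·f
pos 34 'a': at 5
pos 35 'b': at 6  → match P1@[34:35]
pos 36 'e': at 9 ·f
pos 37 'd': at 0 ·f
pos 38 'b': at 0
pos 39 'e': at 9
pos 40 'a': at 10
pos 41 'a': at 5 ·f
pos 42 'b': at 6  → match P1@[41:42]
pos 43 'd': at 0 ·f
pos 44 'c': at 1
pos 45 'e': at 15
pos 46 'b': at 0 ·f
pos 47 'a': at 5
pos 48 'a': at 5 ·f
pos 49 'a': at 5 ·f
pos 50 'b': at 6  → match P1@[49:50]
pos 51 'c': at 1 ·f
pos 52 'c': at 2
pos 53 'c': at 2 ·f
pos 54 'e': at 3
pos 55 'a': at 4  → match P0@[52:55],P4@[53:55]
pos 56 'd': at 11 ·f
pos 57 'b': at 12
pos 58 'e': at 9 ·f
pos 59 'a': at 10
pos 60 'd': at 11
pos 61 'b': at 12
pos 62 'b': at 13
pos 63 'c': at 14  → match P3@[58:63]
pos 64 'd': at 0 ·f
pos 65 'd': at 0
pos 66 'e': at 9
pos 67 'a': at 10
pos 68 'd': at 11
pos 69 'b': at 12
pos 70 'b': at 13
pos 71 'c': at 14  → match P3@[66:71]
pos 72 'a': at 7 ·f
pos 73 'b': at 6 ·f  → match P1@[72:73]
pos 74 'c': at 1 ·f
pos 75 'c': at 2
pos 76 'c': at 2 ·f
pos 77 'e': at 3

All matches (sorted): [[3,2],[6,2],[10,0],[10,4],[12,1],[15,1],[22,1],[25,2],[30,1],[35,1],[42,1],[50,1],[55,0],[55,4],[63,3],[71,3],[73,1]]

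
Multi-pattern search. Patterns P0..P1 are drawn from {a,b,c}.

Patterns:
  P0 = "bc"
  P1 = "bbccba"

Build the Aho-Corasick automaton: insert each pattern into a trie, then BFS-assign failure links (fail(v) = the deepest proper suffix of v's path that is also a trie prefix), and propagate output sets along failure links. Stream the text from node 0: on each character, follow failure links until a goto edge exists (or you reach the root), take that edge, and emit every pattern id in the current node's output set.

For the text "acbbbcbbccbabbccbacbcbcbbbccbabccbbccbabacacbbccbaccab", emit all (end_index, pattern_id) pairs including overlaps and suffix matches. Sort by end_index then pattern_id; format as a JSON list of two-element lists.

Construct AC machine:
Trie (insert patterns):
  n0 'ε': b→1
  n1 'b': b→3 c→2
  n2 'bc': ·  ←P0
  n3 'bb': c→4
  n4 'bbc': c→5
  n5 'bbcc': b→6
  n6 'bbccb': a→7
  n7 'bbccba': ·  ←P1

Failure links (BFS by depth):
  fail(1) 'b': from fail(0)=0 chase 'b': 0 ⇒ 0;  out=∅∪out(0)=∅
  fail(2) 'bc': from fail(1)=0 chase 'c': 0 ⇒ 0;  out={0}∪out(0)={0}
  fail(3) 'bb': from fail(1)=0 chase 'b': 0 ⇒ 1;  out=∅∪out(1)=∅
  fail(4) 'bbc': from fail(3)=1 chase 'c': 1 ⇒ 2;  out=∅∪out(2)={0}
  fail(5) 'bbcc': from fail(4)=2 chase 'c': 2→0 ⇒ 0;  out=∅∪out(0)=∅
  fail(6) 'bbccb': from fail(5)=0 chase 'b': 0 ⇒ 1;  out=∅∪out(1)=∅
  fail(7) 'bbccba': from fail(6)=1 chase 'a': 1→0 ⇒ 0;  out={1}∪out(0)={1}

Scan:
[0] read 'a'  n0⇒n0
[1] read 'c'  n0⇒n0
[2] read 'b'  n0⇒n1
[3] read 'b'  n1⇒n3
[4] read 'b'  n3⇒n3 (fail-walked)
[5] read 'c'  n3⇒n4  → match P0@[4:5]
[6] read 'b'  n4⇒n1 (fail-walked)
[7] read 'b'  n1⇒n3
[8] read 'c'  n3⇒n4  → match P0@[7:8]
[9] read 'c'  n4⇒n5
[10] read 'b'  n5⇒n6
[11] read 'a'  n6⇒n7  → match P1@[6:11]
[12] read 'b'  n7⇒n1 (fail-walked)
[13] read 'b'  n1⇒n3
[14] read 'c'  n3⇒n4  → match P0@[13:14]
[15] read 'c'  n4⇒n5
[16] read 'b'  n5⇒n6
[17] read 'a'  n6⇒n7  → match P1@[12:17]
[18] read 'c'  n7⇒n0 (fail-walked)
[19] read 'b'  n0⇒n1
[20] read 'c'  n1⇒n2  → match P0@[19:20]
[21] read 'b'  n2⇒n1 (fail-walked)
[22] read 'c'  n1⇒n2  → match P0@[21:22]
[23] read 'b'  n2⇒n1 (fail-walked)
[24] read 'b'  n1⇒n3
[25] read 'b'  n3⇒n3 (fail-walked)
[26] read 'c'  n3⇒n4  → match P0@[25:26]
[27] read 'c'  n4⇒n5
[28] read 'b'  n5⇒n6
[29] read 'a'  n6⇒n7  → match P1@[24:29]
[30] read 'b'  n7⇒n1 (fail-walked)
[31] read 'c'  n1⇒n2  → match P0@[30:31]
[32] read 'c'  n2⇒n0 (fail-walked)
[33] read 'b'  n0⇒n1
[34] read 'b'  n1⇒n3
[35] read 'c'  n3⇒n4  → match P0@[34:35]
[36] read 'c'  n4⇒n5
[37] read 'b'  n5⇒n6
[38] read 'a'  n6⇒n7  → match P1@[33:38]
[39] read 'b'  n7⇒n1 (fail-walked)
[40] read 'a'  n1⇒n0 (fail-walked)
[41] read 'c'  n0⇒n0
[42] read 'a'  n0⇒n0
[43] read 'c'  n0⇒n0
[44] read 'b'  n0⇒n1
[45] read 'b'  n1⇒n3
[46] read 'c'  n3⇒n4  → match P0@[45:46]
[47] read 'c'  n4⇒n5
[48] read 'b'  n5⇒n6
[49] read 'a'  n6⇒n7  → match P1@[44:49]
[50] read 'c'  n7⇒n0 (fail-walked)
[51] read 'c'  n0⇒n0
[52] read 'a'  n0⇒n0
[53] read 'b'  n0⇒n1

Result: [[5,0],[8,0],[11,1],[14,0],[17,1],[20,0],[22,0],[26,0],[29,1],[31,0],[35,0],[38,1],[46,0],[49,1]]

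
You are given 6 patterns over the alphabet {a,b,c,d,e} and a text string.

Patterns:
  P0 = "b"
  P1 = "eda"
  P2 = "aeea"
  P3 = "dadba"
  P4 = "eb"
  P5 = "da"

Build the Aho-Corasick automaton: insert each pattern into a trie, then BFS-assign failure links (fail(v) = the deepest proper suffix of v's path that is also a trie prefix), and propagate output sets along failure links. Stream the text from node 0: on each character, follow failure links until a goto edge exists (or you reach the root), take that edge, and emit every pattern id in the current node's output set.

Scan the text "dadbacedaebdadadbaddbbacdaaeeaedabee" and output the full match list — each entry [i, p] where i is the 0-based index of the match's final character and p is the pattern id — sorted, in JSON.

Construct AC machine:
Trie (insert patterns):
  0='ε' goto a→5 b→1 d→9 e→2
  1='b' goto ·  ←P0
  2='e' goto b→14 d→3
  3='ed' goto a→4
  4='eda' goto ·  ←P1
  5='a' goto e→6
  6='ae' goto e→7
  7='aee' goto a→8
  8='aeea' goto ·  ←P2
  9='d' goto a→10
  10='da' goto d→11  ←P5
  11='dad' goto b→12
  12='dadb' goto a→13
  13='dadba' goto ·  ←P3
  14='eb' goto ·  ←P4

Failure links (BFS by depth):
  fail(1) 'b': from fail(0)=0 chase 'b': 0 ⇒ 0;  out={0}∪out(0)={0}
  fail(2) 'e': from fail(0)=0 chase 'e': 0 ⇒ 0;  out=∅∪out(0)=∅
  fail(5) 'a': from fail(0)=0 chase 'a': 0 ⇒ 0;  out=∅∪out(0)=∅
  fail(9) 'd': from fail(0)=0 chase 'd': 0 ⇒ 0;  out=∅∪out(0)=∅
  fail(3) 'ed': from fail(2)=0 chase 'd': 0 ⇒ 9;  out=∅∪out(9)=∅
  fail(6) 'ae': from fail(5)=0 chase 'e': 0 ⇒ 2;  out=∅∪out(2)=∅
  fail(10) 'da': from fail(9)=0 chase 'a': 0 ⇒ 5;  out={5}∪out(5)={5}
  fail(14) 'eb': from fail(2)=0 chase 'b': 0 ⇒ 1;  out={4}∪out(1)={0,4}
  fail(4) 'eda': from fail(3)=9 chase 'a': 9 ⇒ 10;  out={1}∪out(10)={1,5}
  fail(7) 'aee': from fail(6)=2 chase 'e': 2→0 ⇒ 2;  out=∅∪out(2)=∅
  fail(11) 'dad': from fail(10)=5 chase 'd': 5→0 ⇒ 9;  out=∅∪out(9)=∅
  fail(8) 'aeea': from fail(7)=2 chase 'a': 2→0 ⇒ 5;  out={2}∪out(5)={2}
  fail(12) 'dadb': from fail(11)=9 chase 'b': 9→0 ⇒ 1;  out=∅∪out(1)={0}
  fail(13) 'dadba': from fail(12)=1 chase 'a': 1→0 ⇒ 5;  out={3}∪out(5)={3}

Run:
i=0 'd': node 0→9
i=1 'a': node 9→10  ** P5@[0:1]
i=2 'd': node 10→11
i=3 'b': node 11→12  ** P0@[3:3]
i=4 'a': node 12→13  ** P3@[0:4]
i=5 'c': node 13→0 ·f
i=6 'e': node 0→2
i=7 'd': node 2→3
i=8 'a': node 3→4  ** P1@[6:8],P5@[7:8]
i=9 'e': node 4→6 ·f
i=10 'b': node 6→14 ·f  ** P0@[10:10],P4@[9:10]
i=11 'd': node 14→9 ·f
i=12 'a': node 9→10  ** P5@[11:12]
i=13 'd': node 10→11
i=14 'a': node 11→10 ·f  ** P5@[13:14]
i=15 'd': node 10→11
i=16 'b': node 11→12  ** P0@[16:16]
i=17 'a': node 12→13  ** P3@[13:17]
i=18 'd': node 13→9 ·f
i=19 'd': node 9→9 ·f
i=20 'b': node 9→1 ·f  ** P0@[20:20]
i=21 'b': node 1→1 ·f  ** P0@[21:21]
i=22 'a': node 1→5 ·f
i=23 'c': node 5→0 ·f
i=24 'd': node 0→9
i=25 'a': node 9→10  ** P5@[24:25]
i=26 'a': node 10→5 ·f
i=27 'e': node 5→6
i=28 'e': node 6→7
i=29 'a': node 7→8  ** P2@[26:29]
i=30 'e': node 8→6 ·f
i=31 'd': node 6→3 ·f
i=32 'a': node 3→4  ** P1@[30:32],P5@[31:32]
i=33 'b': node 4→1 ·f  ** P0@[33:33]
i=34 'e': node 1→2 ·f
i=35 'e': node 2→2 ·f

Matches: [[1,5],[3,0],[4,3],[8,1],[8,5],[10,0],[10,4],[12,5],[14,5],[16,0],[17,3],[20,0],[21,0],[25,5],[29,2],[32,1],[32,5],[33,0]]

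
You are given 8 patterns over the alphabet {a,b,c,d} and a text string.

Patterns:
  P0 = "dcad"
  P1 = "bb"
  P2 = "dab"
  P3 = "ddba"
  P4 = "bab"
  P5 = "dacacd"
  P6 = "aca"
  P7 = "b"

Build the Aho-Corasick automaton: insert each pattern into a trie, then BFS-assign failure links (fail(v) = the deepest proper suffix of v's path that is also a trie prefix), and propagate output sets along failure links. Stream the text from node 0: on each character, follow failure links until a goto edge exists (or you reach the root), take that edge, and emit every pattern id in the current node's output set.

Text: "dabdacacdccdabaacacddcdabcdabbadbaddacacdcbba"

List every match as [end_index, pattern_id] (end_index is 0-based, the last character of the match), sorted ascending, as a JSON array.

Build automaton:
Trie (insert patterns):
  n0 'ε': a→18 b→5 d→1
  n1 'd': a→7 c→2 d→9
  n2 'dc': a→3
  n3 'dca': d→4
  n4 'dcad': ·  ←P0
  n5 'b': a→12 b→6  ←P7
  n6 'bb': ·  ←P1
  n7 'da': b→8 c→14
  n8 'dab': ·  ←P2
  n9 'dd': b→10
  n10 'ddb': a→11
  n11 'ddba': ·  ←P3
  n12 'ba': b→13
  n13 'bab': ·  ←P4
  n14 'dac': a→15
  n15 'daca': c→16
  n16 'dacac': d→17
  n17 'dacacd': ·  ←P5
  n18 'a': c→19
  n19 'ac': a→20
  n20 'aca': ·  ←P6

BFS fail/out derivation:
  fail(1) 'd': from fail(0)=0 chase 'd': 0 ⇒ 0;  out=∅∪out(0)=∅
  fail(5) 'b': from fail(0)=0 chase 'b': 0 ⇒ 0;  out={7}∪out(0)={7}
  fail(18) 'a': from fail(0)=0 chase 'a': 0 ⇒ 0;  out=∅∪out(0)=∅
  fail(2) 'dc': from fail(1)=0 chase 'c': 0 ⇒ 0;  out=∅∪out(0)=∅
  fail(6) 'bb': from fail(5)=0 chase 'b': 0 ⇒ 5;  out={1}∪out(5)={1,7}
  fail(7) 'da': from fail(1)=0 chase 'a': 0 ⇒ 18;  out=∅∪out(18)=∅
  fail(9) 'dd': from fail(1)=0 chase 'd': 0 ⇒ 1;  out=∅∪out(1)=∅
  fail(12) 'ba': from fail(5)=0 chase 'a': 0 ⇒ 18;  out=∅∪out(18)=∅
  fail(19) 'ac': from fail(18)=0 chase 'c': 0 ⇒ 0;  out=∅∪out(0)=∅
  fail(3) 'dca': from fail(2)=0 chase 'a': 0 ⇒ 18;  out=∅∪out(18)=∅
  fail(8) 'dab': from fail(7)=18 chase 'b': 18→0 ⇒ 5;  out={2}∪out(5)={2,7}
  fail(10) 'ddb': from fail(9)=1 chase 'b': 1→0 ⇒ 5;  out=∅∪out(5)={7}
  fail(13) 'bab': from fail(12)=18 chase 'b': 18→0 ⇒ 5;  out={4}∪out(5)={4,7}
  fail(14) 'dac': from fail(7)=18 chase 'c': 18 ⇒ 19;  out=∅∪out(19)=∅
  fail(20) 'aca': from fail(19)=0 chase 'a': 0 ⇒ 18;  out={6}∪out(18)={6}
  fail(4) 'dcad': from fail(3)=18 chase 'd': 18→0 ⇒ 1;  out={0}∪out(1)={0}
  fail(11) 'ddba': from fail(10)=5 chase 'a': 5 ⇒ 12;  out={3}∪out(12)={3}
  fail(15) 'daca': from fail(14)=19 chase 'a': 19 ⇒ 20;  out=∅∪out(20)={6}
  fail(16) 'dacac': from fail(15)=20 chase 'c': 20→18 ⇒ 19;  out=∅∪out(19)=∅
  fail(17) 'dacacd': from fail(16)=19 chase 'd': 19→0 ⇒ 1;  out={5}∪out(1)={5}

Run:
i=0 'd': node 0→1
i=1 'a': node 1→7
i=2 'b': node 7→8  → match P2@[0:2],P7@[2:2]
i=3 'd': node 8→1 ·f
i=4 'a': node 1→7
i=5 'c': node 7→14
i=6 'a': node 14→15  → match P6@[4:6]
i=7 'c': node 15→16
i=8 'd': node 16→17  → match P5@[3:8]
i=9 'c': node 17→2 ·f
i=10 'c': node 2→0 ·f
i=11 'd': node 0→1
i=12 'a': node 1→7
i=13 'b': node 7→8  → match P2@[11:13],P7@[13:13]
i=14 'a': node 8→12 ·f
i=15 'a': node 12→18 ·f
i=16 'c': node 18→19
i=17 'a': node 19→20  → match P6@[15:17]
i=18 'c': node 20→19 ·f
i=19 'd': node 19→1 ·f
i=20 'd': node 1→9
i=21 'c': node 9→2 ·f
i=22 'd': node 2→1 ·f
i=23 'a': node 1→7
i=24 'b': node 7→8  → match P2@[22:24],P7@[24:24]
i=25 'c': node 8→0 ·f
i=26 'd': node 0→1
i=27 'a': node 1→7
i=28 'b': node 7→8  → match P2@[26:28],P7@[28:28]
i=29 'b': node 8→6 ·f  → match P1@[28:29],P7@[29:29]
i=30 'a': node 6→12 ·f
i=31 'd': node 12→1 ·f
i=32 'b': node 1→5 ·f  → match P7@[32:32]
i=33 'a': node 5→12
i=34 'd': node 12→1 ·f
i=35 'd': node 1→9
i=36 'a': node 9→7 ·f
i=37 'c': node 7→14
i=38 'a': node 14→15  → match P6@[36:38]
i=39 'c': node 15→16
i=40 'd': node 16→17  → match P5@[35:40]
i=41 'c': node 17→2 ·f
i=42 'b': node 2→5 ·f  → match P7@[42:42]
i=43 'b': node 5→6  → match P1@[42:43],P7@[43:43]
i=44 'a': node 6→12 ·f

Result: [[2,2],[2,7],[6,6],[8,5],[13,2],[13,7],[17,6],[24,2],[24,7],[28,2],[28,7],[29,1],[29,7],[32,7],[38,6],[40,5],[42,7],[43,1],[43,7]]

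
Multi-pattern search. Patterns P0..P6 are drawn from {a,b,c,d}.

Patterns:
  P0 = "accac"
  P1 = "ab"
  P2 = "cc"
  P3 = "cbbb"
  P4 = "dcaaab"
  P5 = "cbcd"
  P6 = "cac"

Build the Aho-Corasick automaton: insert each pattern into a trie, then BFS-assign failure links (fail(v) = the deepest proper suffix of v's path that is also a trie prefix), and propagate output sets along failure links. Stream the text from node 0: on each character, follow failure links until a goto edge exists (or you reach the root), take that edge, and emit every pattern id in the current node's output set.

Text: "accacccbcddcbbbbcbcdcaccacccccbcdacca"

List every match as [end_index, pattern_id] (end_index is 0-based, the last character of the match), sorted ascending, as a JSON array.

Build:
Trie nodes:
  n0 'ε': a→1 c→7 d→12
  n1 'a': b→6 c→2
  n2 'ac': c→3
  n3 'acc': a→4
  n4 'acca': c→5
  n5 'accac': ·  [P0 ends]
  n6 'ab': ·  [P1 ends]
  n7 'c': a→20 b→9 c→8
  n8 'cc': ·  [P2 ends]
  n9 'cb': b→10 c→18
  n10 'cbb': b→11
  n11 'cbbb': ·  [P3 ends]
  n12 'd': c→13
  n13 'dc': a→14
  n14 'dca': a→15
  n15 'dcaa': a→16
  n16 'dcaaa': b→17
  n17 'dcaaab': ·  [P4 ends]
  n18 'cbc': d→19
  n19 'cbcd': ·  [P5 ends]
  n20 'ca': c→21
  n21 'cac': ·  [P6 ends]

Failure links (BFS by depth):
  fail(1) 'a': from fail(0)=0 chase 'a': 0 ⇒ 0;  out=∅∪out(0)=∅
  fail(7) 'c': from fail(0)=0 chase 'c': 0 ⇒ 0;  out=∅∪out(0)=∅
  fail(12) 'd': from fail(0)=0 chase 'd': 0 ⇒ 0;  out=∅∪out(0)=∅
  fail(2) 'ac': from fail(1)=0 chase 'c': 0 ⇒ 7;  out=∅∪out(7)=∅
  fail(6) 'ab': from fail(1)=0 chase 'b': 0 ⇒ 0;  out={1}∪out(0)={1}
  fail(8) 'cc': from fail(7)=0 chase 'c': 0 ⇒ 7;  out={2}∪out(7)={2}
  fail(9) 'cb': from fail(7)=0 chase 'b': 0 ⇒ 0;  out=∅∪out(0)=∅
  fail(13) 'dc': from fail(12)=0 chase 'c': 0 ⇒ 7;  out=∅∪out(7)=∅
  fail(20) 'ca': from fail(7)=0 chase 'a': 0 ⇒ 1;  out=∅∪out(1)=∅
  fail(3) 'acc': from fail(2)=7 chase 'c': 7 ⇒ 8;  out=∅∪out(8)={2}
  fail(10) 'cbb': from fail(9)=0 chase 'b': 0 ⇒ 0;  out=∅∪out(0)=∅
  fail(14) 'dca': from fail(13)=7 chase 'a': 7 ⇒ 20;  out=∅∪out(20)=∅
  fail(18) 'cbc': from fail(9)=0 chase 'c': 0 ⇒ 7;  out=∅∪out(7)=∅
  fail(21) 'cac': from fail(20)=1 chase 'c': 1 ⇒ 2;  out={6}∪out(2)={6}
  fail(4) 'acca': from fail(3)=8 chase 'a': 8→7 ⇒ 20;  out=∅∪out(20)=∅
  fail(11) 'cbbb': from fail(10)=0 chase 'b': 0 ⇒ 0;  out={3}∪out(0)={3}
  fail(15) 'dcaa': from fail(14)=20 chase 'a': 20→1→0 ⇒ 1;  out=∅∪out(1)=∅
  fail(19) 'cbcd': from fail(18)=7 chase 'd': 7→0 ⇒ 12;  out={5}∪out(12)={5}
  fail(5) 'accac': from fail(4)=20 chase 'c': 20 ⇒ 21;  out={0}∪out(21)={0,6}
  fail(16) 'dcaaa': from fail(15)=1 chase 'a': 1→0 ⇒ 1;  out=∅∪out(1)=∅
  fail(17) 'dcaaab': from fail(16)=1 chase 'b': 1 ⇒ 6;  out={4}∪out(6)={1,4}

Scan:
i=0 'a': node 0→1
i=1 'c': node 1→2
i=2 'c': node 2→3  → match P2@[1:2]
i=3 'a': node 3→4
i=4 'c': node 4→5  → match P0@[0:4],P6@[2:4]
i=5 'c': node 5→3 (via fail)  → match P2@[4:5]
i=6 'c': node 3→8 (via fail)  → match P2@[5:6]
i=7 'b': node 8→9 (via fail)
i=8 'c': node 9→18
i=9 'd': node 18→19  → match P5@[6:9]
i=10 'd': node 19→12 (via fail)
i=11 'c': node 12→13
i=12 'b': node 13→9 (via fail)
i=13 'b': node 9→10
i=14 'b': node 10→11  → match P3@[11:14]
i=15 'b': node 11→0 (via fail)
i=16 'c': node 0→7
i=17 'b': node 7→9
i=18 'c': node 9→18
i=19 'd': node 18→19  → match P5@[16:19]
i=20 'c': node 19→13 (via fail)
i=21 'a': node 13→14
i=22 'c': node 14→21 (via fail)  → match P6@[20:22]
i=23 'c': node 21→3 (via fail)  → match P2@[22:23]
i=24 'a': node 3→4
i=25 'c': node 4→5  → match P0@[21:25],P6@[23:25]
i=26 'c': node 5→3 (via fail)  → match P2@[25:26]
i=27 'c': node 3→8 (via fail)  → match P2@[26:27]
i=28 'c': node 8→8 (via fail)  → match P2@[27:28]
i=29 'c': node 8→8 (via fail)  → match P2@[28:29]
i=30 'b': node 8→9 (via fail)
i=31 'c': node 9→18
i=32 'd': node 18→19  → match P5@[29:32]
i=33 'a': node 19→1 (via fail)
i=34 'c': node 1→2
i=35 'c': node 2→3  → match P2@[34:35]
i=36 'a': node 3→4

Matches: [[2,2],[4,0],[4,6],[5,2],[6,2],[9,5],[14,3],[19,5],[22,6],[23,2],[25,0],[25,6],[26,2],[27,2],[28,2],[29,2],[32,5],[35,2]]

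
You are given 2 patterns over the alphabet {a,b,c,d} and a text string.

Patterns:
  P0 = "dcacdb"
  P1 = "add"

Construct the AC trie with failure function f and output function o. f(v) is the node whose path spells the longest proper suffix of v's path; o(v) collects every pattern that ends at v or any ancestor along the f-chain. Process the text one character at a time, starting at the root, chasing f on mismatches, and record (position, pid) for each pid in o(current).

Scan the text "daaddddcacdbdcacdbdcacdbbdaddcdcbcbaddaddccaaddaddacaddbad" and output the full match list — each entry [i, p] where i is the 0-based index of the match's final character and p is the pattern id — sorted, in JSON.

Construct AC machine:
Trie nodes:
  n0 'ε': a→7 d→1
  n1 'd': c→2
  n2 'dc': a→3
  n3 'dca': c→4
  n4 'dcac': d→5
  n5 'dcacd': b→6
  n6 'dcacdb': ·  [P0 ends]
  n7 'a': d→8
  n8 'ad': d→9
  n9 'add': ·  [P1 ends]

Failure links (BFS by depth):
  fail(1) 'd': from fail(0)=0 chase 'd': 0 ⇒ 0;  out=∅∪out(0)=∅
  fail(7) 'a': from fail(0)=0 chase 'a': 0 ⇒ 0;  out=∅∪out(0)=∅
  fail(2) 'dc': from fail(1)=0 chase 'c': 0 ⇒ 0;  out=∅∪out(0)=∅
  fail(8) 'ad': from fail(7)=0 chase 'd': 0 ⇒ 1;  out=∅∪out(1)=∅
  fail(3) 'dca': from fail(2)=0 chase 'a': 0 ⇒ 7;  out=∅∪out(7)=∅
  fail(9) 'add': from fail(8)=1 chase 'd': 1→0 ⇒ 1;  out={1}∪out(1)={1}
  fail(4) 'dcac': from fail(3)=7 chase 'c': 7→0 ⇒ 0;  out=∅∪out(0)=∅
  fail(5) 'dcacd': from fail(4)=0 chase 'd': 0 ⇒ 1;  out=∅∪out(1)=∅
  fail(6) 'dcacdb': from fail(5)=1 chase 'b': 1→0 ⇒ 0;  out={0}∪out(0)={0}

Scan:
pos 0 'd': at 1
pos 1 'a': at 7 (fail-walked)
pos 2 'a': at 7 (fail-walked)
pos 3 'd': at 8
pos 4 'd': at 9  ** P1@[2:4]
pos 5 'd': at 1 (fail-walked)
pos 6 'd': at 1 (fail-walked)
pos 7 'c': at 2
pos 8 'a': at 3
pos 9 'c': at 4
pos 10 'd': at 5
pos 11 'b': at 6  ** P0@[6:11]
pos 12 'd': at 1 (fail-walked)
pos 13 'c': at 2
pos 14 'a': at 3
pos 15 'c': at 4
pos 16 'd': at 5
pos 17 'b': at 6  ** P0@[12:17]
pos 18 'd': at 1 (fail-walked)
pos 19 'c': at 2
pos 20 'a': at 3
pos 21 'c': at 4
pos 22 'd': at 5
pos 23 'b': at 6  ** P0@[18:23]
pos 24 'b': at 0 (fail-walked)
pos 25 'd': at 1
pos 26 'a': at 7 (fail-walked)
pos 27 'd': at 8
pos 28 'd': at 9  ** P1@[26:28]
pos 29 'c': at 2 (fail-walked)
pos 30 'd': at 1 (fail-walked)
pos 31 'c': at 2
pos 32 'b': at 0 (fail-walked)
pos 33 'c': at 0
pos 34 'b': at 0
pos 35 'a': at 7
pos 36 'd': at 8
pos 37 'd': at 9  ** P1@[35:37]
pos 38 'a': at 7 (fail-walked)
pos 39 'd': at 8
pos 40 'd': at 9  ** P1@[38:40]
pos 41 'c': at 2 (fail-walked)
pos 42 'c': at 0 (fail-walked)
pos 43 'a': at 7
pos 44 'a': at 7 (fail-walked)
pos 45 'd': at 8
pos 46 'd': at 9  ** P1@[44:46]
pos 47 'a': at 7 (fail-walked)
pos 48 'd': at 8
pos 49 'd': at 9  ** P1@[47:49]
pos 50 'a': at 7 (fail-walked)
pos 51 'c': at 0 (fail-walked)
pos 52 'a': at 7
pos 53 'd': at 8
pos 54 'd': at 9  ** P1@[52:54]
pos 55 'b': at 0 (fail-walked)
pos 56 'a': at 7
pos 57 'd': at 8

Matches: [[4,1],[11,0],[17,0],[23,0],[28,1],[37,1],[40,1],[46,1],[49,1],[54,1]]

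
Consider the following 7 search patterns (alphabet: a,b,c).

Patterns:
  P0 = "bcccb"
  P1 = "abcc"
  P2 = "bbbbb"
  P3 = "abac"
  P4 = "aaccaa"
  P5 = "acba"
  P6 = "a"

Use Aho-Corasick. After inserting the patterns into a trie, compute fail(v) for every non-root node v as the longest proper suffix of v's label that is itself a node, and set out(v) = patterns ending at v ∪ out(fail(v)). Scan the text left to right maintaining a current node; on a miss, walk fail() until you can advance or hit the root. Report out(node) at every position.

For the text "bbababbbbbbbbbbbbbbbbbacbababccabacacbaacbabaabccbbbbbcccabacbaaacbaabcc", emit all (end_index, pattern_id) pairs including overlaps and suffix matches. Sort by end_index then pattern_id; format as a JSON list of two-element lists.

Build automaton:
Trie nodes:
  0='ε' goto a→6 b→1
  1='b' goto b→10 c→2
  2='bc' goto c→3
  3='bcc' goto c→4
  4='bccc' goto b→5
  5='bcccb' goto ·  [P0 ends]
  6='a' goto a→16 b→7 c→21  [P6 ends]
  7='ab' goto a→14 c→8
  8='abc' goto c→9
  9='abcc' goto ·  [P1 ends]
  10='bb' goto b→11
  11='bbb' goto b→12
  12='bbbb' goto b→13
  13='bbbbb' goto ·  [P2 ends]
  14='aba' goto c→15
  15='abac' goto ·  [P3 ends]
  16='aa' goto c→17
  17='aac' goto c→18
  18='aacc' goto a→19
  19='aacca' goto a→20
  20='aaccaa' goto ·  [P4 ends]
  21='ac' goto b→22
  22='acb' goto a→23
  23='acba' goto ·  [P5 ends]

Failure links (BFS by depth):
  n1('b'): parent n0 fail=0; on 'b' 0 → fail=0;  out ∅∪∅=∅
  n6('a'): parent n0 fail=0; on 'a' 0 → fail=0;  out {6}∪∅={6}
  n2('bc'): parent n1 fail=0; on 'c' 0 → fail=0;  out ∅∪∅=∅
  n7('ab'): parent n6 fail=0; on 'b' 0 → fail=1;  out ∅∪∅=∅
  n10('bb'): parent n1 fail=0; on 'b' 0 → fail=1;  out ∅∪∅=∅
  n16('aa'): parent n6 fail=0; on 'a' 0 → fail=6;  out ∅∪{6}={6}
  n21('ac'): parent n6 fail=0; on 'c' 0 → fail=0;  out ∅∪∅=∅
  n3('bcc'): parent n2 fail=0; on 'c' 0 → fail=0;  out ∅∪∅=∅
  n8('abc'): parent n7 fail=1; on 'c' 1 → fail=2;  out ∅∪∅=∅
  n11('bbb'): parent n10 fail=1; on 'b' 1 → fail=10;  out ∅∪∅=∅
  n14('aba'): parent n7 fail=1; on 'a' 1→0 → fail=6;  out ∅∪{6}={6}
  n17('aac'): parent n16 fail=6; on 'c' 6 → fail=21;  out ∅∪∅=∅
  n22('acb'): parent n21 fail=0; on 'b' 0 → fail=1;  out ∅∪∅=∅
  n4('bccc'): parent n3 fail=0; on 'c' 0 → fail=0;  out ∅∪∅=∅
  n9('abcc'): parent n8 fail=2; on 'c' 2 → fail=3;  out {1}∪∅={1}
  n12('bbbb'): parent n11 fail=10; on 'b' 10 → fail=11;  out ∅∪∅=∅
  n15('abac'): parent n14 fail=6; on 'c' 6 → fail=21;  out {3}∪∅={3}
  n18('aacc'): parent n17 fail=21; on 'c' 21→0 → fail=0;  out ∅∪∅=∅
  n23('acba'): parent n22 fail=1; on 'a' 1→0 → fail=6;  out {5}∪{6}={5,6}
  n5('bcccb'): parent n4 fail=0; on 'b' 0 → fail=1;  out {0}∪∅={0}
  n13('bbbbb'): parent n12 fail=11; on 'b' 11 → fail=12;  out {2}∪∅={2}
  n19('aacca'): parent n18 fail=0; on 'a' 0 → fail=6;  out ∅∪{6}={6}
  n20('aaccaa'): parent n19 fail=6; on 'a' 6 → fail=16;  out {4}∪{6}={4,6}

Text stream:
[0] read 'b'  n0⇒n1
[1] read 'b'  n1⇒n10
[2] read 'a'  n10⇒n6 ·f  ** P6@[2:2]
[3] read 'b'  n6⇒n7
[4] read 'a'  n7⇒n14  ** P6@[4:4]
[5] read 'b'  n14⇒n7 ·f
[6] read 'b'  n7⇒n10 ·f
[7] read 'b'  n10⇒n11
[8] read 'b'  n11⇒n12
[9] read 'b'  n12⇒n13  ** P2@[5:9]
[10] read 'b'  n13⇒n13 ·f  ** P2@[6:10]
[11] read 'b'  n13⇒n13 ·f  ** P2@[7:11]
[12] read 'b'  n13⇒n13 ·f  ** P2@[8:12]
[13] read 'b'  n13⇒n13 ·f  ** P2@[9:13]
[14] read 'b'  n13⇒n13 ·f  ** P2@[10:14]
[15] read 'b'  n13⇒n13 ·f  ** P2@[11:15]
[16] read 'b'  n13⇒n13 ·f  ** P2@[12:16]
[17] read 'b'  n13⇒n13 ·f  ** P2@[13:17]
[18] read 'b'  n13⇒n13 ·f  ** P2@[14:18]
[19] read 'b'  n13⇒n13 ·f  ** P2@[15:19]
[20] read 'b'  n13⇒n13 ·f  ** P2@[16:20]
[21] read 'b'  n13⇒n13 ·f  ** P2@[17:21]
[22] read 'a'  n13⇒n6 ·f  ** P6@[22:22]
[23] read 'c'  n6⇒n21
[24] read 'b'  n21⇒n22
[25] read 'a'  n22⇒n23  ** P5@[22:25],P6@[25:25]
[26] read 'b'  n23⇒n7 ·f
[27] read 'a'  n7⇒n14  ** P6@[27:27]
[28] read 'b'  n14⇒n7 ·f
[29] read 'c'  n7⇒n8
[30] read 'c'  n8⇒n9  ** P1@[27:30]
[31] read 'a'  n9⇒n6 ·f  ** P6@[31:31]
[32] read 'b'  n6⇒n7
[33] read 'a'  n7⇒n14  ** P6@[33:33]
[34] read 'c'  n14⇒n15  ** P3@[31:34]
[35] read 'a'  n15⇒n6 ·f  ** P6@[35:35]
[36] read 'c'  n6⇒n21
[37] read 'b'  n21⇒n22
[38] read 'a'  n22⇒n23  ** P5@[35:38],P6@[38:38]
[39] read 'a'  n23⇒n16 ·f  ** P6@[39:39]
[40] read 'c'  n16⇒n17
[41] read 'b'  n17⇒n22 ·f
[42] read 'a'  n22⇒n23  ** P5@[39:42],P6@[42:42]
[43] read 'b'  n23⇒n7 ·f
[44] read 'a'  n7⇒n14  ** P6@[44:44]
[45] read 'a'  n14⇒n16 ·f  ** P6@[45:45]
[46] read 'b'  n16⇒n7 ·f
[47] read 'c'  n7⇒n8
[48] read 'c'  n8⇒n9  ** P1@[45:48]
[49] read 'b'  n9⇒n1 ·f
[50] read 'b'  n1⇒n10
[51] read 'b'  n10⇒n11
[52] read 'b'  n11⇒n12
[53] read 'b'  n12⇒n13  ** P2@[49:53]
[54] read 'c'  n13⇒n2 ·f
[55] read 'c'  n2⇒n3
[56] read 'c'  n3⇒n4
[57] read 'a'  n4⇒n6 ·f  ** P6@[57:57]
[58] read 'b'  n6⇒n7
[59] read 'a'  n7⇒n14  ** P6@[59:59]
[60] read 'c'  n14⇒n15  ** P3@[57:60]
[61] read 'b'  n15⇒n22 ·f
[62] read 'a'  n22⇒n23  ** P5@[59:62],P6@[62:62]
[63] read 'a'  n23⇒n16 ·f  ** P6@[63:63]
[64] read 'a'  n16⇒n16 ·f  ** P6@[64:64]
[65] read 'c'  n16⇒n17
[66] read 'b'  n17⇒n22 ·f
[67] read 'a'  n22⇒n23  ** P5@[64:67],P6@[67:67]
[68] read 'a'  n23⇒n16 ·f  ** P6@[68:68]
[69] read 'b'  n16⇒n7 ·f
[70] read 'c'  n7⇒n8
[71] read 'c'  n8⇒n9  ** P1@[68:71]

Result: [[2,6],[4,6],[9,2],[10,2],[11,2],[12,2],[13,2],[14,2],[15,2],[16,2],[17,2],[18,2],[19,2],[20,2],[21,2],[22,6],[25,5],[25,6],[27,6],[30,1],[31,6],[33,6],[34,3],[35,6],[38,5],[38,6],[39,6],[42,5],[42,6],[44,6],[45,6],[48,1],[53,2],[57,6],[59,6],[60,3],[62,5],[62,6],[63,6],[64,6],[67,5],[67,6],[68,6],[71,1]]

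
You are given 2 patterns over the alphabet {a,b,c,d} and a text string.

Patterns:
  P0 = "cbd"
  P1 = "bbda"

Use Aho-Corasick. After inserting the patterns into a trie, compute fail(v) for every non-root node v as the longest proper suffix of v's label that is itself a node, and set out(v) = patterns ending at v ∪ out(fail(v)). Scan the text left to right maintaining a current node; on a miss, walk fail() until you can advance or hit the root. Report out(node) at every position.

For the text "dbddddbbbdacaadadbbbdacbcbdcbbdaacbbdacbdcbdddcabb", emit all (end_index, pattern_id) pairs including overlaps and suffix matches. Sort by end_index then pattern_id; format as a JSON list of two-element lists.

Construct AC machine:
Trie nodes:
  0='ε' goto b→4 c→1
  1='c' goto b→2
  2='cb' goto d→3
  3='cbd' goto ·  [P0 ends]
  4='b' goto b→5
  5='bb' goto d→6
  6='bbd' goto a→7
  7='bbda' goto ·  [P1 ends]

Failure links (BFS by depth):
  fail(1) 'c': from fail(0)=0 chase 'c': 0 ⇒ 0;  out=∅∪out(0)=∅
  fail(4) 'b': from fail(0)=0 chase 'b': 0 ⇒ 0;  out=∅∪out(0)=∅
  fail(2) 'cb': from fail(1)=0 chase 'b': 0 ⇒ 4;  out=∅∪out(4)=∅
  fail(5) 'bb': from fail(4)=0 chase 'b': 0 ⇒ 4;  out=∅∪out(4)=∅
  fail(3) 'cbd': from fail(2)=4 chase 'd': 4→0 ⇒ 0;  out={0}∪out(0)={0}
  fail(6) 'bbd': from fail(5)=4 chase 'd': 4→0 ⇒ 0;  out=∅∪out(0)=∅
  fail(7) 'bbda': from fail(6)=0 chase 'a': 0 ⇒ 0;  out={1}∪out(0)={1}

Run:
pos 0 'd': at 0
pos 1 'b': at 4
pos 2 'd': at 0 (fail-walked)
pos 3 'd': at 0
pos 4 'd': at 0
pos 5 'd': at 0
pos 6 'b': at 4
pos 7 'b': at 5
pos 8 'b': at 5 (fail-walked)
pos 9 'd': at 6
pos 10 'a': at 7  emit P1@[7:10]
pos 11 'c': at 1 (fail-walked)
pos 12 'a': at 0 (fail-walked)
pos 13 'a': at 0
pos 14 'd': at 0
pos 15 'a': at 0
pos 16 'd': at 0
pos 17 'b': at 4
pos 18 'b': at 5
pos 19 'b': at 5 (fail-walked)
pos 20 'd': at 6
pos 21 'a': at 7  emit P1@[18:21]
pos 22 'c': at 1 (fail-walked)
pos 23 'b': at 2
pos 24 'c': at 1 (fail-walked)
pos 25 'b': at 2
pos 26 'd': at 3  emit P0@[24:26]
pos 27 'c': at 1 (fail-walked)
pos 28 'b': at 2
pos 29 'b': at 5 (fail-walked)
pos 30 'd': at 6
pos 31 'a': at 7  emit P1@[28:31]
pos 32 'a': at 0 (fail-walked)
pos 33 'c': at 1
pos 34 'b': at 2
pos 35 'b': at 5 (fail-walked)
pos 36 'd': at 6
pos 37 'a': at 7  emit P1@[34:37]
pos 38 'c': at 1 (fail-walked)
pos 39 'b': at 2
pos 40 'd': at 3  emit P0@[38:40]
pos 41 'c': at 1 (fail-walked)
pos 42 'b': at 2
pos 43 'd': at 3  emit P0@[41:43]
pos 44 'd': at 0 (fail-walked)
pos 45 'd': at 0
pos 46 'c': at 1
pos 47 'a': at 0 (fail-walked)
pos 48 'b': at 4
pos 49 'b': at 5

All matches (sorted): [[10,1],[21,1],[26,0],[31,1],[37,1],[40,0],[43,0]]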